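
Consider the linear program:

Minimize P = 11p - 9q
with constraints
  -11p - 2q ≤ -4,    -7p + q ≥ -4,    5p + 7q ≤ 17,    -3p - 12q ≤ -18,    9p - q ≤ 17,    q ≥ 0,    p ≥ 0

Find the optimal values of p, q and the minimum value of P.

Corner points and P = 11p - 9q:
  (2/21, 31/21) → P = -257/21
  (0, 2) → P = -18
  (5/6, 11/6) → P = -22/3
  (22/29, 38/29) → P = -100/29
  (0, 17/7) → P = -153/7

p = 0, q = 17/7, minimum P = -153/7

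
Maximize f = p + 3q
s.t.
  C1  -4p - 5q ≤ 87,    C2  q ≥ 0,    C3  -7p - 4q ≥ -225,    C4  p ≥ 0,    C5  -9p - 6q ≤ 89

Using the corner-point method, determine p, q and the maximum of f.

p = 0, q = 225/4, maximum f = 675/4

Extreme points and f = p + 3q:
  (225/7, 0) → f = 225/7
  (0, 0) → f = 0
  (0, 225/4) → f = 675/4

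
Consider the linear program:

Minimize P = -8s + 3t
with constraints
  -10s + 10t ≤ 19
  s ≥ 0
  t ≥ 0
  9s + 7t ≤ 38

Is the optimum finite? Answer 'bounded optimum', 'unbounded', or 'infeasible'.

Vertices and P = -8s + 3t:
  (0, 19/10) → P = 57/10
  (247/160, 551/160) → P = -323/160
  (0, 0) → P = 0
  (38/9, 0) → P = -304/9
The feasible region has finitely many vertices and no improving ray; the minimum is -304/9 at (38/9, 0).

bounded optimum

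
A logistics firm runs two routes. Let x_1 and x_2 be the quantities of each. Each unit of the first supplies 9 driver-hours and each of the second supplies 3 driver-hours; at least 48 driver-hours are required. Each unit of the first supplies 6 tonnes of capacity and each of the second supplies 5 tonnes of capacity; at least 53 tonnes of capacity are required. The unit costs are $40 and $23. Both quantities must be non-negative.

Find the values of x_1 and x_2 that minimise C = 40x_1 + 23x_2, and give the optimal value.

Vertices and C = 40x_1 + 23x_2:
  (0, 16) → C = 368
  (53/6, 0) → C = 1060/3
  (3, 7) → C = 281
The feasible region is unbounded (it extends along (0, 1), (1, 0)), but C strictly increases along every unbounded feasible direction, so there is no improving ray and the minimum is attained at a vertex.

At the optimal vertex, 9x_1 + 3x_2 = 48 and 6x_1 + 5x_2 = 53.
Solving simultaneously gives x_1 = 3, x_2 = 7.

x_1 = 3, x_2 = 7, minimum C = 281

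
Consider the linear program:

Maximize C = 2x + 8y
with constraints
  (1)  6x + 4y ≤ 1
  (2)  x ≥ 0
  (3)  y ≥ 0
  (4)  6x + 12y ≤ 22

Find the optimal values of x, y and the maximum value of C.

Vertices and C = 2x + 8y:
  (0, 1/4) → C = 2
  (1/6, 0) → C = 1/3
  (0, 0) → C = 0

The binding constraints are 6x + 4y = 1 and x = 0.
Solving simultaneously gives x = 0, y = 1/4.

x = 0, y = 1/4, maximum C = 2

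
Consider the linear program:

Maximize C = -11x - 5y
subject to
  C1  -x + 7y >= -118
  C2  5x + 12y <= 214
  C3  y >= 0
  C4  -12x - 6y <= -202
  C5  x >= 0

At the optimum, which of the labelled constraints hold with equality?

Corner points and C = -11x - 5y:
  (214/5, 0) → C = -2354/5
  (10, 41/3) → C = -535/3
  (101/6, 0) → C = -1111/6

The maximum is at (10, 41/3). Substituting into each constraint, equality holds for C2 and C4; the remaining constraints have slack.

C2 and C4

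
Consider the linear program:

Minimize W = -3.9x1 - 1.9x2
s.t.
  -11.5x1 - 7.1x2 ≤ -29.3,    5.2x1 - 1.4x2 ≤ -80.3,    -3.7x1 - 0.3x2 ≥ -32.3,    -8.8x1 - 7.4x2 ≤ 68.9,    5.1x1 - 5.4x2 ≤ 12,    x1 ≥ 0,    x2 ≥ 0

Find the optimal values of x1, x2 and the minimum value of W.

Vertices and W = -3.9x1 - 1.9x2:
  (2113/674, 46507/674) → W = -48302/337
  (0, 803/14) → W = -15257/140
  (0, 323/3) → W = -6137/30

x1 = 0, x2 = 323/3, minimum W = -6137/30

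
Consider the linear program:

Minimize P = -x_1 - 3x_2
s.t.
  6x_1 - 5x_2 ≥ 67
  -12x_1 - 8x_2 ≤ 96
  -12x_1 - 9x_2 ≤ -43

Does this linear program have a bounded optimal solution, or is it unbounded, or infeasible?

From the feasible point (409/57, -91/19), moving in the direction (5, 6) keeps every constraint satisfied while P decreases without bound.

unbounded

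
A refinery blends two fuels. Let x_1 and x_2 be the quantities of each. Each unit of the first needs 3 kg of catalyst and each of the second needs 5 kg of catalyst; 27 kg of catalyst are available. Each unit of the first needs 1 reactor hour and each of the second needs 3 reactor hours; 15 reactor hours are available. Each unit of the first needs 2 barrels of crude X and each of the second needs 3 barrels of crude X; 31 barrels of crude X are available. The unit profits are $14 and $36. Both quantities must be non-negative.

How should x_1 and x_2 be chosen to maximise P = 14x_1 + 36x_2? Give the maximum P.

x_1 = 3/2, x_2 = 9/2, maximum P = 183

Feasible corners and P = 14x_1 + 36x_2:
  (0, 0) → P = 0
  (0, 5) → P = 180
  (9, 0) → P = 126
  (3/2, 9/2) → P = 183

At the optimal vertex, 3x_1 + 5x_2 = 27 and x_1 + 3x_2 = 15.
Solving simultaneously gives x_1 = 3/2, x_2 = 9/2.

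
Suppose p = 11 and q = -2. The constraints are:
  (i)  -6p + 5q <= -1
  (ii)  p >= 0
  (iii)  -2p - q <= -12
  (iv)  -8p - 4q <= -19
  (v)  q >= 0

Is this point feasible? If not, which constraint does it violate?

Constraint (v): q = -2, which is not ≥ 0. All other constraints are satisfied.

not feasible — violates (v)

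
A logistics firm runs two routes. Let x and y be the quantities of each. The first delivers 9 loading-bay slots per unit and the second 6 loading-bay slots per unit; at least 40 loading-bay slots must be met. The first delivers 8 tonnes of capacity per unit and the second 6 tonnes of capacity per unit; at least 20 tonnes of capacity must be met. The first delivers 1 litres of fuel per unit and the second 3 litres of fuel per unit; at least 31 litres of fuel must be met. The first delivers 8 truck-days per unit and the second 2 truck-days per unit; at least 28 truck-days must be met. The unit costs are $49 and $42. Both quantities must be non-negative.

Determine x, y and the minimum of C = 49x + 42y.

The feasible region is unbounded (it extends along (0, 1), (1, 0)), but C strictly increases along every unbounded feasible direction, so there is no improving ray and the minimum is attained at a vertex.

The optimum lies where x + 3y = 31 and 8x + 2y = 28.
Solving simultaneously gives x = 1, y = 10.

x = 1, y = 10, minimum C = 469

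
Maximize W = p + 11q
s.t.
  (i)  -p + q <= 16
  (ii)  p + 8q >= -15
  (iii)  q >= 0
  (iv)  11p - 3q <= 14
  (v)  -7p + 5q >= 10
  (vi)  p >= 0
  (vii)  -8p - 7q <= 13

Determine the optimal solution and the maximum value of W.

Feasible corners and W = p + 11q:
  (31/4, 95/4) → W = 269
  (0, 16) → W = 176
  (50/17, 104/17) → W = 1194/17
  (0, 2) → W = 22

p = 31/4, q = 95/4, maximum W = 269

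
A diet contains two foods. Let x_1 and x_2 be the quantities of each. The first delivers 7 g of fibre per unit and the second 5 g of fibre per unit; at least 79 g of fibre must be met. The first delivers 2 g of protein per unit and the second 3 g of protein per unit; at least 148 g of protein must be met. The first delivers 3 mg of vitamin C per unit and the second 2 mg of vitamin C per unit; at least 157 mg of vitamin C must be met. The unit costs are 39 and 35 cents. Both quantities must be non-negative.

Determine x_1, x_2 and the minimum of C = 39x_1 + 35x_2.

x_1 = 35, x_2 = 26, minimum C = 2275

Extreme points and C = 39x_1 + 35x_2:
  (0, 157/2) → C = 5495/2
  (74, 0) → C = 2886
  (35, 26) → C = 2275
The feasible region is unbounded (it extends along (0, 1), (1, 0)), but C strictly increases along every unbounded feasible direction, so there is no improving ray and the minimum is attained at a vertex.

The binding constraints are 2x_1 + 3x_2 = 148 and 3x_1 + 2x_2 = 157.
Solving simultaneously gives x_1 = 35, x_2 = 26.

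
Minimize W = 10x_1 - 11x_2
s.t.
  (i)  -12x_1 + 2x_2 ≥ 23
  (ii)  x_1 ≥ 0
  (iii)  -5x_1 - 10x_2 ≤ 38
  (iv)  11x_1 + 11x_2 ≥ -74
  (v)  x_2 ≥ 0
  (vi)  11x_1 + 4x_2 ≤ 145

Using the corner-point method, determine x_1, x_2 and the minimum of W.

Vertices and W = 10x_1 - 11x_2:
  (0, 23/2) → W = -253/2
  (99/35, 1993/70) → W = -2849/10
  (0, 145/4) → W = -1595/4

x_1 = 0, x_2 = 145/4, minimum W = -1595/4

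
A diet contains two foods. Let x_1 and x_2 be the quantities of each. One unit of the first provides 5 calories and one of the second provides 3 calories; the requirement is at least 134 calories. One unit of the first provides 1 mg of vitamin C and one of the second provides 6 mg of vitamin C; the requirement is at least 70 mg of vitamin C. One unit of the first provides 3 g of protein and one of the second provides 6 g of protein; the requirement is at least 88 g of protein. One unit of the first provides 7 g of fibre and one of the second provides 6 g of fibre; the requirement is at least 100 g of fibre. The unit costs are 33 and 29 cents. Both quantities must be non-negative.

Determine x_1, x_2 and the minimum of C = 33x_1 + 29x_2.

x_1 = 22, x_2 = 8, minimum C = 958

Vertices and C = 33x_1 + 29x_2:
  (0, 134/3) → C = 3886/3
  (70, 0) → C = 2310
  (22, 8) → C = 958
The feasible region is unbounded (it extends along (0, 1), (1, 0)), but C strictly increases along every unbounded feasible direction, so there is no improving ray and the minimum is attained at a vertex.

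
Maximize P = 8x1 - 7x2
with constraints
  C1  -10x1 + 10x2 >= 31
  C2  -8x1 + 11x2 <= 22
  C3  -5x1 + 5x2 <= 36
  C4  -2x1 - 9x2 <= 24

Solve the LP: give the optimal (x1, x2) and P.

Feasible corners and P = 8x1 - 7x2:
  (-121/30, -14/15) → P = -386/15
  (-519/110, -89/55) → P = -1453/55
  (-231/47, -74/47) → P = -1330/47

At the optimal vertex, -10x1 + 10x2 = 31 and -8x1 + 11x2 = 22.
Solving simultaneously gives x1 = -121/30, x2 = -14/15.

x1 = -121/30, x2 = -14/15, maximum P = -386/15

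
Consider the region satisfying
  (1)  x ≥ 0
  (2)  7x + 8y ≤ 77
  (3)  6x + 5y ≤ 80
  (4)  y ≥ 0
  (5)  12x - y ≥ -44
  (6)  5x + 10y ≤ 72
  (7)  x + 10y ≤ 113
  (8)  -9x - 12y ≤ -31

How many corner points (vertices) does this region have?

Pairwise boundary intersections that survive every other constraint:
  (0, 36/5)
  (0, 31/12)
  (11, 0)
  (97/15, 119/30)
  (31/9, 0)

5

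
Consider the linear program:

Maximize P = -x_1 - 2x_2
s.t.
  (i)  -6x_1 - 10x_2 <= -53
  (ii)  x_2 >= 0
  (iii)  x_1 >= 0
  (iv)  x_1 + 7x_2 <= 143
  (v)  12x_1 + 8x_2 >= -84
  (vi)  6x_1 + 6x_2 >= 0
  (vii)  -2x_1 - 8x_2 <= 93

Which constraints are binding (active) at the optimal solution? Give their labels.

(i) and (ii)

Feasible corners and P = -x_1 - 2x_2:
  (53/6, 0) → P = -53/6
  (0, 53/10) → P = -53/5
  (143, 0) → P = -143
  (0, 143/7) → P = -286/7

The maximum is at (53/6, 0). Substituting into each constraint, equality holds for (i) and (ii); the remaining constraints have slack.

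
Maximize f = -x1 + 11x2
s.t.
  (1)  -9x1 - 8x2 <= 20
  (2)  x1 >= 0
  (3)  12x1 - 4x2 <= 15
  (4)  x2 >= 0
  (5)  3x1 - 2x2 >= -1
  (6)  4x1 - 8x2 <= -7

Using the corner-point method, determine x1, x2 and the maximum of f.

x1 = 17/6, x2 = 19/4, maximum f = 593/12

Vertices and f = -x1 + 11x2:
  (17/6, 19/4) → f = 593/12
  (37/20, 9/5) → f = 359/20
  (3/8, 17/16) → f = 181/16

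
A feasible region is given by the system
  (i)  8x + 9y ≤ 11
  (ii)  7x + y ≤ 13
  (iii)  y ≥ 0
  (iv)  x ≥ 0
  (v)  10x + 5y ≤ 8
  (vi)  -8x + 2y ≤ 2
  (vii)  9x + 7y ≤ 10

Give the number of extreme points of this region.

5

The feasible vertices (each the meet of two boundaries and inside every other half-plane) are:
  (17/50, 23/25)
  (1/22, 13/11)
  (0, 0)
  (4/5, 0)
  (0, 1)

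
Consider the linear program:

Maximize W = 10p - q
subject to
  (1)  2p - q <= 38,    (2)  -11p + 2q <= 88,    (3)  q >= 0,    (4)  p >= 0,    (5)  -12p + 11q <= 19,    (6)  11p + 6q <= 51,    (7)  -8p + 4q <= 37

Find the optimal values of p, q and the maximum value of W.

p = 51/11, q = 0, maximum W = 510/11

Feasible corners and W = 10p - q:
  (0, 0) → W = 0
  (51/11, 0) → W = 510/11
  (0, 19/11) → W = -19/11
  (447/193, 821/193) → W = 3649/193

At the optimal vertex, q = 0 and 11p + 6q = 51.
Solving simultaneously gives p = 51/11, q = 0.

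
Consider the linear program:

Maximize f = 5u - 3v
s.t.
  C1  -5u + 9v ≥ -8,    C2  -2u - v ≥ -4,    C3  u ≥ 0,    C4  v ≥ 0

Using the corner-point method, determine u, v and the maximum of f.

u = 44/23, v = 4/23, maximum f = 208/23

Corner points and f = 5u - 3v:
  (44/23, 4/23) → f = 208/23
  (8/5, 0) → f = 8
  (0, 4) → f = -12
  (0, 0) → f = 0

The optimum lies where -5u + 9v = -8 and -2u - v = -4.
Solving simultaneously gives u = 44/23, v = 4/23.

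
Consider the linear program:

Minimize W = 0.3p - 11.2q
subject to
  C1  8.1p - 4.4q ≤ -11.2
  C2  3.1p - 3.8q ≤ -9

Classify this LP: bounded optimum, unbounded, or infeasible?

unbounded

From the feasible point (-148/857, 1909/857), moving in the direction (4.4, 8.1) keeps every constraint satisfied while W decreases without bound.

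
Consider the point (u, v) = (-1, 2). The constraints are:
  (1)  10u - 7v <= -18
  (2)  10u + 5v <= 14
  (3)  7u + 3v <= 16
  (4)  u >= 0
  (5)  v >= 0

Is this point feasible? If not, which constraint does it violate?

not feasible — violates (4)

Constraint (4): u = -1, which is not ≥ 0. All other constraints are satisfied.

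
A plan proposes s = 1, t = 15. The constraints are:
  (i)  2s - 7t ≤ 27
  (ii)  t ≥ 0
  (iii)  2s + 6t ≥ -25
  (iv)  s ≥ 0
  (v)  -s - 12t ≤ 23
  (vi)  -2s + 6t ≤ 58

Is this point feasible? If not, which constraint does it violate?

Constraint (vi): -2s + 6t = 88, which is not ≤ 58. All other constraints are satisfied.

not feasible — violates (vi)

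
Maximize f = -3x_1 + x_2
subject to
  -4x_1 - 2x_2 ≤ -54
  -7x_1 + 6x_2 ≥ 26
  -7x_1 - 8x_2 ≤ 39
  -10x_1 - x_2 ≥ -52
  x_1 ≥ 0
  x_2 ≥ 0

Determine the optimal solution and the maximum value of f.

x_1 = 0, x_2 = 52, maximum f = 52

Corner points and f = -3x_1 + x_2:
  (25/8, 83/4) → f = 91/8
  (0, 27) → f = 27
  (0, 52) → f = 52

At the optimal vertex, -10x_1 - x_2 = -52 and x_1 = 0.
Solving simultaneously gives x_1 = 0, x_2 = 52.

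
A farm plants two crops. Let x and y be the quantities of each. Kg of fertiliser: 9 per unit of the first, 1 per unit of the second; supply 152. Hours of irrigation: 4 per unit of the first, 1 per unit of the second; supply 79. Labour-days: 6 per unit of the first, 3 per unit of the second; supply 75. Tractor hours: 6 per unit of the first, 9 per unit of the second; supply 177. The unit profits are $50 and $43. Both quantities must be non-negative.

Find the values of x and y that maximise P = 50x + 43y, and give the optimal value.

x = 4, y = 17, maximum P = 931

Vertices and P = 50x + 43y:
  (0, 0) → P = 0
  (0, 59/3) → P = 2537/3
  (25/2, 0) → P = 625
  (4, 17) → P = 931

The binding constraints are 6x + 3y = 75 and 6x + 9y = 177.
Solving simultaneously gives x = 4, y = 17.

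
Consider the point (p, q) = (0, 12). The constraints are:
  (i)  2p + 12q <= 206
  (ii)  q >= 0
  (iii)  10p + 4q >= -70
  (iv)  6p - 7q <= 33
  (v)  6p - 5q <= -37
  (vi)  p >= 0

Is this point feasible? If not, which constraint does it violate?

feasible

(i): 144 ≤ 206 ✓
(ii): 12 ≥ 0 ✓
(iii): 48 ≥ -70 ✓
(iv): -84 ≤ 33 ✓
(v): -60 ≤ -37 ✓
(vi): 0 ≥ 0 ✓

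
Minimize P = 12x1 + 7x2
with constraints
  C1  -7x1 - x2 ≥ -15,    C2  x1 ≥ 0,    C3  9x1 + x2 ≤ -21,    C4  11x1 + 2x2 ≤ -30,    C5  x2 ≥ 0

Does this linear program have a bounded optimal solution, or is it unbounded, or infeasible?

infeasible

The boundaries x1 = 0 and 9x1 + x2 = -21 meet at (0, -21), but that point violates x2 ≥ 0. Every candidate vertex is excluded by some other constraint, so the feasible region is empty.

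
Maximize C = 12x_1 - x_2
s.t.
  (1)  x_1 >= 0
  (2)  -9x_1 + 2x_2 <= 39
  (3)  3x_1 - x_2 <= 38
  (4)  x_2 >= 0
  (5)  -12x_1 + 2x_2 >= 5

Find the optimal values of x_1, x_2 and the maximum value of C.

x_1 = 34/3, x_2 = 141/2, maximum C = 131/2

Vertices and C = 12x_1 - x_2:
  (0, 39/2) → C = -39/2
  (0, 5/2) → C = -5/2
  (34/3, 141/2) → C = 131/2

The binding constraints are -9x_1 + 2x_2 = 39 and -12x_1 + 2x_2 = 5.
Solving simultaneously gives x_1 = 34/3, x_2 = 141/2.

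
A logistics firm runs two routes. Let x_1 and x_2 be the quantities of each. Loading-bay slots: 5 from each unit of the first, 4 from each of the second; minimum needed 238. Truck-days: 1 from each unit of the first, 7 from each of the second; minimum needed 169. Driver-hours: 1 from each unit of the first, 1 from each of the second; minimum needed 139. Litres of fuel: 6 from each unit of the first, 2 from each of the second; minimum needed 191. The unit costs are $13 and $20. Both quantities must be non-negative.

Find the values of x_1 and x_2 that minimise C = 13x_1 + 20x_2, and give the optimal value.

x_1 = 134, x_2 = 5, minimum C = 1842

The feasible region is unbounded (it extends along (0, 1), (1, 0)), but C strictly increases along every unbounded feasible direction, so there is no improving ray and the minimum is attained at a vertex.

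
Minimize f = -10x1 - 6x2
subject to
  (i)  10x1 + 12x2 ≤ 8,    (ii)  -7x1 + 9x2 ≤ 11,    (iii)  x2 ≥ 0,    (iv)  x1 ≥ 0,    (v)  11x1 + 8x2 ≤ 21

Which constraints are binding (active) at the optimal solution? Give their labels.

Corner points and f = -10x1 - 6x2:
  (4/5, 0) → f = -8
  (0, 2/3) → f = -4
  (0, 0) → f = 0

The minimum is at (4/5, 0). Substituting into each constraint, equality holds for (i) and (iii); the remaining constraints have slack.

(i) and (iii)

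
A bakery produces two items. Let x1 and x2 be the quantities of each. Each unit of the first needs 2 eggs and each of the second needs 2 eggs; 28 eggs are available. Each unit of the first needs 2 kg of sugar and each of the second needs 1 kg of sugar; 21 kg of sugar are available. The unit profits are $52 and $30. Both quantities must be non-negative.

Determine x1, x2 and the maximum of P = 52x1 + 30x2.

Extreme points and P = 52x1 + 30x2:
  (0, 0) → P = 0
  (0, 14) → P = 420
  (21/2, 0) → P = 546
  (7, 7) → P = 574

At the optimal vertex, 2x1 + 2x2 = 28 and 2x1 + x2 = 21.
Solving simultaneously gives x1 = 7, x2 = 7.

x1 = 7, x2 = 7, maximum P = 574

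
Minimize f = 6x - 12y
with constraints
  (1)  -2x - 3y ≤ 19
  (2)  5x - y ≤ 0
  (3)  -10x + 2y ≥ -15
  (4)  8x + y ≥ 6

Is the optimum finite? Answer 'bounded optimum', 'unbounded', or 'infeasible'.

From the feasible point (6/13, 30/13), moving in the direction (-1, 8) keeps every constraint satisfied while f decreases without bound.

unbounded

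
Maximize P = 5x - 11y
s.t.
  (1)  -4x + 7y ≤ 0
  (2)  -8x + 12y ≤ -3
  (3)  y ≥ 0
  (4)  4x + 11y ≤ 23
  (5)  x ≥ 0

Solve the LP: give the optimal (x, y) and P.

x = 23/4, y = 0, maximum P = 115/4

At the optimal vertex, y = 0 and 4x + 11y = 23.
Solving simultaneously gives x = 23/4, y = 0.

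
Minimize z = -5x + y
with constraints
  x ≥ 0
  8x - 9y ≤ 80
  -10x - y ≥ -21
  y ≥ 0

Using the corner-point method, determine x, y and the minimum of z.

Feasible corners and z = -5x + y:
  (0, 21) → z = 21
  (0, 0) → z = 0
  (21/10, 0) → z = -21/2

The optimum lies where -10x - y = -21 and y = 0.
Solving simultaneously gives x = 21/10, y = 0.

x = 21/10, y = 0, minimum z = -21/2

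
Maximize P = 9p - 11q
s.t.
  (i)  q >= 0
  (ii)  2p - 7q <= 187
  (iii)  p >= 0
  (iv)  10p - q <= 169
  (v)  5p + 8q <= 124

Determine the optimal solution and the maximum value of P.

p = 169/10, q = 0, maximum P = 1521/10

Vertices and P = 9p - 11q:
  (0, 0) → P = 0
  (169/10, 0) → P = 1521/10
  (0, 31/2) → P = -341/2
  (1476/85, 79/17) → P = 8939/85

The binding constraints are q = 0 and 10p - q = 169.
Solving simultaneously gives p = 169/10, q = 0.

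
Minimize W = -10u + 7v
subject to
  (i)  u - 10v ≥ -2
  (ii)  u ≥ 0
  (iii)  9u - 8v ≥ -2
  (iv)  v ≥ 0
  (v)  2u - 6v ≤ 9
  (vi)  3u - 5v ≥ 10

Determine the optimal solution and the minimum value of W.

u = 51/7, v = 13/14, minimum W = -929/14

Extreme points and W = -10u + 7v:
  (51/7, 13/14) → W = -929/14
  (22/5, 16/25) → W = -988/25
  (9/2, 0) → W = -45
  (10/3, 0) → W = -100/3

At the optimal vertex, u - 10v = -2 and 2u - 6v = 9.
Solving simultaneously gives u = 51/7, v = 13/14.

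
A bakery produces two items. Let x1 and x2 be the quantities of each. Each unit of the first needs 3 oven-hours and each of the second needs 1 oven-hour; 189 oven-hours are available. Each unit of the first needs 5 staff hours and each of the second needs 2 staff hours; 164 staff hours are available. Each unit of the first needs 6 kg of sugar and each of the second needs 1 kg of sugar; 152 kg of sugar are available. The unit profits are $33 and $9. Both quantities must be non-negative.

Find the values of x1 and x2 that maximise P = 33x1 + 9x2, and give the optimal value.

x1 = 20, x2 = 32, maximum P = 948

Feasible corners and P = 33x1 + 9x2:
  (0, 0) → P = 0
  (0, 82) → P = 738
  (76/3, 0) → P = 836
  (20, 32) → P = 948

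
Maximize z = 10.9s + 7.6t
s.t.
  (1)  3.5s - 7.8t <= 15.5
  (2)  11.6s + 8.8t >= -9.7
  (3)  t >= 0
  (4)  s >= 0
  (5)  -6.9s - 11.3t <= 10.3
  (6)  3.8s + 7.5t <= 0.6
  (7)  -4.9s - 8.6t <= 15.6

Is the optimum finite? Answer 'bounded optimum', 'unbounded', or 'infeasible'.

Vertices and z = 10.9s + 7.6t:
  (0, 0) → z = 0
  (3/19, 0) → z = 327/190
  (0, 0.08) → z = 0.608
The feasible region has finitely many vertices and no improving ray; the maximum is 327/190 at (3/19, 0).

bounded optimum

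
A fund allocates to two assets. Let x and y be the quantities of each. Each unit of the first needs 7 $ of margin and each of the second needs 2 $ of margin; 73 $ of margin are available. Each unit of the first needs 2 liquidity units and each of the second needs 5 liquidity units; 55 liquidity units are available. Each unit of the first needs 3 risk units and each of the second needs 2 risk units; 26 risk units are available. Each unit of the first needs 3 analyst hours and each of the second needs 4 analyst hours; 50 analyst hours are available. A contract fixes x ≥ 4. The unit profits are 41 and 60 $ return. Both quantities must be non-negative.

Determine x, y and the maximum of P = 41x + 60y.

Extreme points and P = 41x + 60y:
  (26/3, 0) → P = 1066/3
  (4, 0) → P = 164
  (4, 7) → P = 584

At the optimal vertex, 3x + 2y = 26 and x = 4.
Solving simultaneously gives x = 4, y = 7.

x = 4, y = 7, maximum P = 584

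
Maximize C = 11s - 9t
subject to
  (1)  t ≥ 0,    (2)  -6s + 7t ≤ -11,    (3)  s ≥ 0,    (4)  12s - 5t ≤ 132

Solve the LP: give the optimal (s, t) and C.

The optimum lies where t = 0 and 12s - 5t = 132.
Solving simultaneously gives s = 11, t = 0.

s = 11, t = 0, maximum C = 121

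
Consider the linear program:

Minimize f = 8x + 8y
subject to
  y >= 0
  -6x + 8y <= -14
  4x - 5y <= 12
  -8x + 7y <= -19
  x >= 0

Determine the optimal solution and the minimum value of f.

x = 19/8, y = 0, minimum f = 19

Feasible corners and f = 8x + 8y:
  (3, 0) → f = 24
  (19/8, 0) → f = 19
  (13, 8) → f = 168
  (27/11, 1/11) → f = 224/11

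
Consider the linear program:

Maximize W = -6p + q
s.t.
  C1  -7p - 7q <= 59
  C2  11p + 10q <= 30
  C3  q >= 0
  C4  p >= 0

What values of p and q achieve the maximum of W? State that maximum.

p = 0, q = 3, maximum W = 3

Corner points and W = -6p + q:
  (30/11, 0) → W = -180/11
  (0, 3) → W = 3
  (0, 0) → W = 0

The optimum lies where 11p + 10q = 30 and p = 0.
Solving simultaneously gives p = 0, q = 3.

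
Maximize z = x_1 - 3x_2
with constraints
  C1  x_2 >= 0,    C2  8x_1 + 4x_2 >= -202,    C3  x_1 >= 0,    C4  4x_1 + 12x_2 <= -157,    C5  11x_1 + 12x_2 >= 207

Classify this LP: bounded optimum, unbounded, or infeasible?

infeasible

The boundaries x_2 = 0 and 11x_1 + 12x_2 = 207 meet at (207/11, 0), but that point violates 4x_1 + 12x_2 ≤ -157. Every candidate vertex is excluded by some other constraint, so the feasible region is empty.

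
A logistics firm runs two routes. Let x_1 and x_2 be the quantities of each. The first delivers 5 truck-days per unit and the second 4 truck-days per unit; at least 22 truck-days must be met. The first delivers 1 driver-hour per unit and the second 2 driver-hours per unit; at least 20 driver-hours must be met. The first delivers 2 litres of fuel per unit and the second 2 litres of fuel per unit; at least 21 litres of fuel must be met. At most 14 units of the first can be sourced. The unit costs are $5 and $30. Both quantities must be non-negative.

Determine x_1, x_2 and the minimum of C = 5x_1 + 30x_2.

The feasible region is unbounded (it extends along (0, 1)), but C strictly increases along every unbounded feasible direction, so there is no improving ray and the minimum is attained at a vertex.

At the optimal vertex, x_1 + 2x_2 = 20 and x_1 = 14.
Solving simultaneously gives x_1 = 14, x_2 = 3.

x_1 = 14, x_2 = 3, minimum C = 160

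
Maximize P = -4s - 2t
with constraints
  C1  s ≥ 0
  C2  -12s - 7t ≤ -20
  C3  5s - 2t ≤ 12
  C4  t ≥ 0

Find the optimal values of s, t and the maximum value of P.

Feasible corners and P = -4s - 2t:
  (0, 20/7) → P = -40/7
  (5/3, 0) → P = -20/3
  (12/5, 0) → P = -48/5
The feasible region is unbounded (it extends along (0, 1), (2, 5)), but P strictly decreases along every unbounded feasible direction, so there is no improving ray and the maximum is attained at a vertex.

The optimum lies where s = 0 and -12s - 7t = -20.
Solving simultaneously gives s = 0, t = 20/7.

s = 0, t = 20/7, maximum P = -40/7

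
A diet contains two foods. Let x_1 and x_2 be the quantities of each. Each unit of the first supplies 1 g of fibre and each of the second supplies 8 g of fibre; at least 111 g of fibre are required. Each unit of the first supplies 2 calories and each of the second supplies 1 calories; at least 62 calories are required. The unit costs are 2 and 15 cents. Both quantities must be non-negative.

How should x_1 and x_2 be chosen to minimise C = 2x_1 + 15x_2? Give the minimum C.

x_1 = 77/3, x_2 = 32/3, minimum C = 634/3

The feasible region is unbounded (it extends along (0, 1), (1, 0)), but C strictly increases along every unbounded feasible direction, so there is no improving ray and the minimum is attained at a vertex.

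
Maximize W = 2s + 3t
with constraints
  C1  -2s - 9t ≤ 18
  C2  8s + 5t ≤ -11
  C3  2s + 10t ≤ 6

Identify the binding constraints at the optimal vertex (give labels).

Vertices and W = 2s + 3t:
  (-9/62, -61/31) → W = -192/31
  (-117, 24) → W = -162
  (-2, 1) → W = -1

The maximum is at (-2, 1). Substituting into each constraint, equality holds for C2 and C3; the remaining constraints have slack.

C2 and C3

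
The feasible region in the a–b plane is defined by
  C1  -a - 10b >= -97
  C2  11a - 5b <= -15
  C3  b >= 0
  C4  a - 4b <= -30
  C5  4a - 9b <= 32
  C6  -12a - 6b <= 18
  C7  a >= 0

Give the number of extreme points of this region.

4

Intersecting each pair of boundary lines and keeping only the points that satisfy every inequality leaves:
  (67/23, 1082/115)
  (0, 97/10)
  (30/13, 105/13)
  (0, 15/2)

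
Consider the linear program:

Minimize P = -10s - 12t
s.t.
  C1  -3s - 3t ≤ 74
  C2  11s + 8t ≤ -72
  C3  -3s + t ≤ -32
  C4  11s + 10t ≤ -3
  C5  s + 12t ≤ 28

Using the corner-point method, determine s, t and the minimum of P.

The binding constraints are 11s + 8t = -72 and -3s + t = -32.
Solving simultaneously gives s = 184/35, t = -568/35.

s = 184/35, t = -568/35, minimum P = 4976/35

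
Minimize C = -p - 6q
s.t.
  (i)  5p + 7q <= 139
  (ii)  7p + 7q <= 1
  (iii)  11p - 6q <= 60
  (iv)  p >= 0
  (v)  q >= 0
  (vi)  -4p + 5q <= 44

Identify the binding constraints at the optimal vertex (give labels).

(ii) and (iv)

Vertices and C = -p - 6q:
  (0, 1/7) → C = -6/7
  (1/7, 0) → C = -1/7
  (0, 0) → C = 0

The minimum is at (0, 1/7). Substituting into each constraint, equality holds for (ii) and (iv); the remaining constraints have slack.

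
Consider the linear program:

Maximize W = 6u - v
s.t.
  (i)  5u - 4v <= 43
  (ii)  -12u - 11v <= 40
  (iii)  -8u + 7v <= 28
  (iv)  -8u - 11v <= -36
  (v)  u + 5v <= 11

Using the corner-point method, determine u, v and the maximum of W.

Vertices and W = 6u - v:
  (617/87, -164/87) → W = 3866/87
  (259/29, 12/29) → W = 1542/29
  (59/29, 52/29) → W = 302/29

u = 259/29, v = 12/29, maximum W = 1542/29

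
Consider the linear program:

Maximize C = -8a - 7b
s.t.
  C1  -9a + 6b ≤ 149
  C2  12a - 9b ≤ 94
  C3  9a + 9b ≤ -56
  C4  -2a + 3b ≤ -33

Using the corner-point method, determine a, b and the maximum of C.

Feasible corners and C = -8a - 7b:
  (-635/3, -878/3) → C = 3742
  (-43, -119/3) → C = 1865/3
  (-5/6, -104/9) → C = 788/9

a = -635/3, b = -878/3, maximum C = 3742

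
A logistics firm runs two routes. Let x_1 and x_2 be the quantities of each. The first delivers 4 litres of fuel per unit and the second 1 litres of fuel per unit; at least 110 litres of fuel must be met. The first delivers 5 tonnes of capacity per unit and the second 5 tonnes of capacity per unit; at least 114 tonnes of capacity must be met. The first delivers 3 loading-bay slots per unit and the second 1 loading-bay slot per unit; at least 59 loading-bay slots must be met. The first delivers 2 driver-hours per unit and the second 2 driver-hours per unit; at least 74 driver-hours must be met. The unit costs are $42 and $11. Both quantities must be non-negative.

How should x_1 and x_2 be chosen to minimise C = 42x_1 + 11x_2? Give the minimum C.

x_1 = 73/3, x_2 = 38/3, minimum C = 3484/3

Extreme points and C = 42x_1 + 11x_2:
  (0, 110) → C = 1210
  (37, 0) → C = 1554
  (73/3, 38/3) → C = 3484/3
The feasible region is unbounded (it extends along (0, 1), (1, 0)), but C strictly increases along every unbounded feasible direction, so there is no improving ray and the minimum is attained at a vertex.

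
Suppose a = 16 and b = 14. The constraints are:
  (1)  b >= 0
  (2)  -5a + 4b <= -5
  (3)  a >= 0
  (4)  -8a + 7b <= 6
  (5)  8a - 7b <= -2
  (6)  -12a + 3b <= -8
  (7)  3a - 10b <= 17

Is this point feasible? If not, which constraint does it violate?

Constraint (5): 8a - 7b = 30, which is not ≤ -2. All other constraints are satisfied.

not feasible — violates (5)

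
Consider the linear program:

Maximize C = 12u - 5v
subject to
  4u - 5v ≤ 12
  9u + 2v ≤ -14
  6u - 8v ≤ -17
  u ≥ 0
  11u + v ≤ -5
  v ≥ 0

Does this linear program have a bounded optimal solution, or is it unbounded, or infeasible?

The boundaries 9u + 2v = -14 and 6u - 8v = -17 meet at (-73/42, 23/28), but that point violates u ≥ 0. Every candidate vertex is excluded by some other constraint, so the feasible region is empty.

infeasible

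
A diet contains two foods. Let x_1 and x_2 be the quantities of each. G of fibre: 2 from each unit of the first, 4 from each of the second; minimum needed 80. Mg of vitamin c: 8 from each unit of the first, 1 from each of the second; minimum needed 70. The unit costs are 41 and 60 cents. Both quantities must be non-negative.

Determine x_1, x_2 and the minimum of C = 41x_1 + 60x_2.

Extreme points and C = 41x_1 + 60x_2:
  (0, 70) → C = 4200
  (40, 0) → C = 1640
  (20/3, 50/3) → C = 3820/3
The feasible region is unbounded (it extends along (0, 1), (1, 0)), but C strictly increases along every unbounded feasible direction, so there is no improving ray and the minimum is attained at a vertex.

x_1 = 20/3, x_2 = 50/3, minimum C = 3820/3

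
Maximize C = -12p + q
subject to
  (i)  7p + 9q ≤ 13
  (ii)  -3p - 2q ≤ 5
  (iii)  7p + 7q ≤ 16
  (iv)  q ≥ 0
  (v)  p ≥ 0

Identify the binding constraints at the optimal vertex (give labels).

Feasible corners and C = -12p + q:
  (13/7, 0) → C = -156/7
  (0, 13/9) → C = 13/9
  (0, 0) → C = 0

The maximum is at (0, 13/9). Substituting into each constraint, equality holds for (i) and (v); the remaining constraints have slack.

(i) and (v)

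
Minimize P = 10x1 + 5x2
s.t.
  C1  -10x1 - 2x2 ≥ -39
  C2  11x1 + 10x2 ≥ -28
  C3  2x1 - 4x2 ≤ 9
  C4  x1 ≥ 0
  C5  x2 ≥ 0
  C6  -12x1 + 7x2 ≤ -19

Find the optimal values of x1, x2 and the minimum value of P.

Feasible corners and P = 10x1 + 5x2:
  (39/10, 0) → P = 39
  (311/94, 139/47) → P = 2250/47
  (19/12, 0) → P = 95/6

At the optimal vertex, x2 = 0 and -12x1 + 7x2 = -19.
Solving simultaneously gives x1 = 19/12, x2 = 0.

x1 = 19/12, x2 = 0, minimum P = 95/6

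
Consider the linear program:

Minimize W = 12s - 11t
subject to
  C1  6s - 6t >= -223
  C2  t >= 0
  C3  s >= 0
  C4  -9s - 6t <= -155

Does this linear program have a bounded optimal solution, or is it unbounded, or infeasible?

bounded optimum

Extreme points and W = 12s - 11t:
  (0, 223/6) → W = -2453/6
  (155/9, 0) → W = 620/3
  (0, 155/6) → W = -1705/6
The feasible region has finitely many vertices and no improving ray; the minimum is -2453/6 at (0, 223/6).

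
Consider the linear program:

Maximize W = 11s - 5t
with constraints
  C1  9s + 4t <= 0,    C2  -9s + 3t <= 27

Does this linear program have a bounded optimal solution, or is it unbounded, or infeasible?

unbounded

From the feasible point (-12/7, 27/7), moving in the direction (-3, -9) keeps every constraint satisfied while W increases without bound.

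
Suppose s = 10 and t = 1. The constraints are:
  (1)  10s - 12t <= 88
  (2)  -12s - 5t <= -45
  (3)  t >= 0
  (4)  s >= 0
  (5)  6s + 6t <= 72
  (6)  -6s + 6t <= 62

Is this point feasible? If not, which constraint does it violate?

feasible

(1): 88 ≤ 88 ✓
(2): -125 ≤ -45 ✓
(3): 1 ≥ 0 ✓
(4): 10 ≥ 0 ✓
(5): 66 ≤ 72 ✓
(6): -54 ≤ 62 ✓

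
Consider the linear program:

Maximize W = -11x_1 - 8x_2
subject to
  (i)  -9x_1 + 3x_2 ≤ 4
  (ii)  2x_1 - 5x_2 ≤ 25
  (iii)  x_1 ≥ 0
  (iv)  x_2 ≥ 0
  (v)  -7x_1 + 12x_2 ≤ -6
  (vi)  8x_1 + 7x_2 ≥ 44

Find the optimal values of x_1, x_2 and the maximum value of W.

x_1 = 114/29, x_2 = 52/29, maximum W = -1670/29

Vertices and W = -11x_1 - 8x_2:
  (25/2, 0) → W = -275/2
  (11/2, 0) → W = -121/2
  (114/29, 52/29) → W = -1670/29
The feasible region is unbounded (it extends along (12, 7), (5, 2)), but W strictly decreases along every unbounded feasible direction, so there is no improving ray and the maximum is attained at a vertex.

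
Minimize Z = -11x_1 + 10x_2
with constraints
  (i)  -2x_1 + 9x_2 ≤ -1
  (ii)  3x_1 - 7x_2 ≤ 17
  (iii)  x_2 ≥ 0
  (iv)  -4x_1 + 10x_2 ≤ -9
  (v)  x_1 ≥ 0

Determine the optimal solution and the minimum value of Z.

x_1 = 146/13, x_2 = 31/13, minimum Z = -1296/13

Feasible corners and Z = -11x_1 + 10x_2:
  (146/13, 31/13) → Z = -1296/13
  (71/16, 7/8) → Z = -641/16
  (17/3, 0) → Z = -187/3
  (9/4, 0) → Z = -99/4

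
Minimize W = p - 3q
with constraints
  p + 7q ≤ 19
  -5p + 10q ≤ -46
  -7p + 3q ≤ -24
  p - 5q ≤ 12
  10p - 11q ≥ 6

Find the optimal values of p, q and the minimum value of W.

p = 512/45, q = 49/45, minimum W = 73/9

At the optimal vertex, p + 7q = 19 and -5p + 10q = -46.
Solving simultaneously gives p = 512/45, q = 49/45.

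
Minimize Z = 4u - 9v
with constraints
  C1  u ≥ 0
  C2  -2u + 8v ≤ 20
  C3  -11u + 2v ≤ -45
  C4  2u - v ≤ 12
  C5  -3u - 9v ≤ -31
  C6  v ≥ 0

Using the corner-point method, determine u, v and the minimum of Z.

Extreme points and Z = 4u - 9v:
  (100/21, 155/42) → Z = -85/6
  (58/7, 32/7) → Z = -8
  (467/105, 206/105) → Z = 2/15
  (139/21, 26/21) → Z = 46/3

u = 100/21, v = 155/42, minimum Z = -85/6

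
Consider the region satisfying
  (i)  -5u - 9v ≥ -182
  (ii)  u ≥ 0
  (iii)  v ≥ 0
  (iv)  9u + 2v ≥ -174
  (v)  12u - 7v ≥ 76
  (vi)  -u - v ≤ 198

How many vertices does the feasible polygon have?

Of the 15 pairwise boundary intersections, those satisfying every inequality are:
  (182/5, 0)
  (178/13, 164/13)
  (19/3, 0)

3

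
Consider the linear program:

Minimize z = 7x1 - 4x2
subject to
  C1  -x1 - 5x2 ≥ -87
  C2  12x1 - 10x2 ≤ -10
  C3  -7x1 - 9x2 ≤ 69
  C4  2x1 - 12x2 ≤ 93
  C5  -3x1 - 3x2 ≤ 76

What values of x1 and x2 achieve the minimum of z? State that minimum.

x1 = -564/13, x2 = 339/13, minimum z = -408

Corner points and z = 7x1 - 4x2:
  (82/7, 527/35) → z = 762/35
  (-564/13, 339/13) → z = -408
  (-390/89, -379/89) → z = -1214/89

The optimum lies where -x1 - 5x2 = -87 and -7x1 - 9x2 = 69.
Solving simultaneously gives x1 = -564/13, x2 = 339/13.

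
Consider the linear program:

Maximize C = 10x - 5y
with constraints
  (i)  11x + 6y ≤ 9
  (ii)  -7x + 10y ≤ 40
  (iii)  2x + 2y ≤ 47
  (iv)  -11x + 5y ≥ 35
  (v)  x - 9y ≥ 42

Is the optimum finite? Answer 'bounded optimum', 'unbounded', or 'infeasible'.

unbounded

From the feasible point (-780/53, -334/53), moving in the direction (-5, -11) keeps every constraint satisfied while C increases without bound.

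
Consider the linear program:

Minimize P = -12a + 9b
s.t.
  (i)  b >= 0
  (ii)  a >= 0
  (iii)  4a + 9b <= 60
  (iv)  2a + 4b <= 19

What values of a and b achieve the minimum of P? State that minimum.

Corner points and P = -12a + 9b:
  (0, 0) → P = 0
  (19/2, 0) → P = -114
  (0, 19/4) → P = 171/4

a = 19/2, b = 0, minimum P = -114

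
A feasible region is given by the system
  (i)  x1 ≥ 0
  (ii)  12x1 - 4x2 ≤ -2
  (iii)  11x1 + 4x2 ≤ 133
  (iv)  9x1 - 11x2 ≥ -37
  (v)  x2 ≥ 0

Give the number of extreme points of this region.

The feasible vertices (each the meet of two boundaries and inside every other half-plane) are:
  (0, 1/2)
  (0, 37/11)
  (21/16, 71/16)

3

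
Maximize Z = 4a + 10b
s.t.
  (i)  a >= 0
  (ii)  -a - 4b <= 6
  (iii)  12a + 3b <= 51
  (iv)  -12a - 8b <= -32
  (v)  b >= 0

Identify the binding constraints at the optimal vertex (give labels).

Vertices and Z = 4a + 10b:
  (0, 17) → Z = 170
  (0, 4) → Z = 40
  (17/4, 0) → Z = 17
  (8/3, 0) → Z = 32/3

The maximum is at (0, 17). Substituting into each constraint, equality holds for (i) and (iii); the remaining constraints have slack.

(i) and (iii)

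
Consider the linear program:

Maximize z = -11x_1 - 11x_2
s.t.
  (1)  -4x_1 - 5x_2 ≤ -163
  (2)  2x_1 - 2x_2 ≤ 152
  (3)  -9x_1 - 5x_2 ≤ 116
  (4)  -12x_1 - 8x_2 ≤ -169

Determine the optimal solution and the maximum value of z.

The feasible region is unbounded (it extends along (-5, 9), (1, 1)), but z strictly decreases along every unbounded feasible direction, so there is no improving ray and the maximum is attained at a vertex.

The optimum lies where -4x_1 - 5x_2 = -163 and -12x_1 - 8x_2 = -169.
Solving simultaneously gives x_1 = -459/28, x_2 = 320/7.

x_1 = -459/28, x_2 = 320/7, maximum z = -9031/28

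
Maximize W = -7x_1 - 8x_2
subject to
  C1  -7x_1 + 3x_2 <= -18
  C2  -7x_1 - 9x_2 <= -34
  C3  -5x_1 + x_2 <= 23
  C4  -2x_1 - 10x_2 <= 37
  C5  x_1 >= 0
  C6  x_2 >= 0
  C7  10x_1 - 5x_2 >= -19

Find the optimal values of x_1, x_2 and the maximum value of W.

Vertices and W = -7x_1 - 8x_2:
  (22/7, 4/3) → W = -98/3
  (147/5, 313/5) → W = -3533/5
  (34/7, 0) → W = -34
The feasible region is unbounded (it extends along (1, 2), (1, 0)), but W strictly decreases along every unbounded feasible direction, so there is no improving ray and the maximum is attained at a vertex.

At the optimal vertex, -7x_1 + 3x_2 = -18 and -7x_1 - 9x_2 = -34.
Solving simultaneously gives x_1 = 22/7, x_2 = 4/3.

x_1 = 22/7, x_2 = 4/3, maximum W = -98/3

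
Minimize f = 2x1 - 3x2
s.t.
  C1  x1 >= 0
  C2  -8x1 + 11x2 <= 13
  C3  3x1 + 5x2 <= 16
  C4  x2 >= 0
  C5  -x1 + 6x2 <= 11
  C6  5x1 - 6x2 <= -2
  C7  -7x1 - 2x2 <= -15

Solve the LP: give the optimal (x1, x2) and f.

x1 = 17/11, x2 = 23/11, minimum f = -35/11

The binding constraints are -x1 + 6x2 = 11 and -7x1 - 2x2 = -15.
Solving simultaneously gives x1 = 17/11, x2 = 23/11.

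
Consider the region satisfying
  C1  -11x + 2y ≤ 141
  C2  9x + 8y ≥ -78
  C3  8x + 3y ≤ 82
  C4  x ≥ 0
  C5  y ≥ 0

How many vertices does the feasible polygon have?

3

The feasible vertices (each the meet of two boundaries and inside every other half-plane) are:
  (0, 82/3)
  (41/4, 0)
  (0, 0)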